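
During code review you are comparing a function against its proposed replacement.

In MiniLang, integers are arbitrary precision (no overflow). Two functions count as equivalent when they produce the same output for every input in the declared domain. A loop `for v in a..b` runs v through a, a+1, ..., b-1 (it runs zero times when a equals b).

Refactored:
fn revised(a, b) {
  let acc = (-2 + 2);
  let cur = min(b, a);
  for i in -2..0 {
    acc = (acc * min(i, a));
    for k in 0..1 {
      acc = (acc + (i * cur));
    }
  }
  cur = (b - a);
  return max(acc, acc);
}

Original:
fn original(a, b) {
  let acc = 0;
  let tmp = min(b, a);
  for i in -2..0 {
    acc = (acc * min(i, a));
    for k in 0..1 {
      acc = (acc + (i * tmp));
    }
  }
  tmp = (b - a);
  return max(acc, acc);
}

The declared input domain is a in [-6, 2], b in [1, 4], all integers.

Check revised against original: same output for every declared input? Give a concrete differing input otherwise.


Equivalent — the differences include constant usage differs, plus local variable names differ, plus arithmetic usage differs, yet no declared input distinguishes the two.
One worked example (a=0, b=4) — original: acc := 0 | tmp := 0 | iter i=-2: | acc := 0 | iter k=0: | acc := 0 | iter i=-1: | acc := 0 | iter k=0: | acc := 0 | tmp := 4 | result 0; revised: acc := 0 | cur := 0 | iter i=-2: | acc := 0 | iter k=0: | acc := 0 | iter i=-1: | acc := 0 | iter k=0: | acc := 0 | cur := 4 | result 0; agreement on 0.
Across all 36 domain points the two functions coincide.
verdict: equivalent


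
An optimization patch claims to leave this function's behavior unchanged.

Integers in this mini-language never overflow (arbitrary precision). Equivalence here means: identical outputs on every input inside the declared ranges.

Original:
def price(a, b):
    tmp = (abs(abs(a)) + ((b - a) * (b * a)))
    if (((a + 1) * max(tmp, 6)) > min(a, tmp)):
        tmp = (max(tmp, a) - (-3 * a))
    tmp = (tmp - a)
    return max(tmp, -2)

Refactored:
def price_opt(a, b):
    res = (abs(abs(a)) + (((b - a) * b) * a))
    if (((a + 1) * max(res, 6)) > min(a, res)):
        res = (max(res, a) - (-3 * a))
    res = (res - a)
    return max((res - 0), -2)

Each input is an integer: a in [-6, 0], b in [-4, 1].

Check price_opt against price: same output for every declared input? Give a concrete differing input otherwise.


The two versions differ — the changes include constant usage differs, plus local variable names differ, plus arithmetic usage differs.
Tracing a=-5, b=-2: price: tmp becomes 35; next (((a + 1) * max(tmp, 6)) > min(a, tmp)) evaluates to false; next tmp becomes 40; next final value 40 | price_opt: res becomes 35; next (((a + 1) * max(res, 6)) > min(a, res)) evaluates to false; next res becomes 40; next final value 40 — matching result 40.
An exhaustive pass over the 42 declared inputs shows identical outputs.
verdict: equivalent


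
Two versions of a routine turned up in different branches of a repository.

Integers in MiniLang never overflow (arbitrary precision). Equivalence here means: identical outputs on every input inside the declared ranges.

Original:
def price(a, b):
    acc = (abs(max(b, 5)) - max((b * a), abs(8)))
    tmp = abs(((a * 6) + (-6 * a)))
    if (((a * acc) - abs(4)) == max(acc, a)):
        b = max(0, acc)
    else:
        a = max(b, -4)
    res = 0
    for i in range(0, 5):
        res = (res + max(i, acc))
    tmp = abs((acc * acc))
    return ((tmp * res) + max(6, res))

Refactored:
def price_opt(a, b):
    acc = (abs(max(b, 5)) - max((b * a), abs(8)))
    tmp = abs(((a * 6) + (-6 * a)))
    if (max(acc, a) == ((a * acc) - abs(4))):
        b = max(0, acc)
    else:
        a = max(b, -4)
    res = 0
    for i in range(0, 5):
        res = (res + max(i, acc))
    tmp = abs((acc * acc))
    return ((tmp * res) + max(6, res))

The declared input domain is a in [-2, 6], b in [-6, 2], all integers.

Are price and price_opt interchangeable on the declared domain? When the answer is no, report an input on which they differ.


Reading the diff, among the changes: same computation, different form.
One worked example (a=4, b=-5) — price: acc=-3, then tmp=0, then (((a * acc) - abs(4)) == max(acc, a)) is false, then a=-4, then res=0, then (i=0), then res=0, then (i=1), then res=1, then (i=2), then res=3, then (i=3), then res=6, then (i=4), then res=10, then tmp=9, then returns 100; price_opt: acc=-3, then tmp=0, then (max(acc, a) == ((a * acc) - abs(4))) is false, then a=-4, then res=0, then (i=0), then res=0, then (i=1), then res=1, then (i=2), then res=3, then (i=3), then res=6, then (i=4), then res=10, then tmp=9, then returns 100; agreement on 100.
Sweeping the whole domain (81 inputs) finds no disagreement.
verdict: equivalent


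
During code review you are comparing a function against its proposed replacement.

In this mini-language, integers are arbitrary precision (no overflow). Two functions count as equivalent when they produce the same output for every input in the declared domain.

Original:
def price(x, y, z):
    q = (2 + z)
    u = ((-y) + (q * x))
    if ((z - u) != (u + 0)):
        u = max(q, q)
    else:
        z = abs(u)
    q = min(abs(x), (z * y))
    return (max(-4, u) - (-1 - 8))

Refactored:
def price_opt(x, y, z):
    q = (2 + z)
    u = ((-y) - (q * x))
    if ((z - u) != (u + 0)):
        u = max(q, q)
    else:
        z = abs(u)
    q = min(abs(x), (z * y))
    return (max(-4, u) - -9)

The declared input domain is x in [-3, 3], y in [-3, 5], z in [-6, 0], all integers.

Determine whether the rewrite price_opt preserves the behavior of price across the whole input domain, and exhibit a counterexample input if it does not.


On input x=-2, y=4, z=0, price returns 11 while price_opt returns 9.
verdict: not equivalent; witness: x=-2, y=4, z=0


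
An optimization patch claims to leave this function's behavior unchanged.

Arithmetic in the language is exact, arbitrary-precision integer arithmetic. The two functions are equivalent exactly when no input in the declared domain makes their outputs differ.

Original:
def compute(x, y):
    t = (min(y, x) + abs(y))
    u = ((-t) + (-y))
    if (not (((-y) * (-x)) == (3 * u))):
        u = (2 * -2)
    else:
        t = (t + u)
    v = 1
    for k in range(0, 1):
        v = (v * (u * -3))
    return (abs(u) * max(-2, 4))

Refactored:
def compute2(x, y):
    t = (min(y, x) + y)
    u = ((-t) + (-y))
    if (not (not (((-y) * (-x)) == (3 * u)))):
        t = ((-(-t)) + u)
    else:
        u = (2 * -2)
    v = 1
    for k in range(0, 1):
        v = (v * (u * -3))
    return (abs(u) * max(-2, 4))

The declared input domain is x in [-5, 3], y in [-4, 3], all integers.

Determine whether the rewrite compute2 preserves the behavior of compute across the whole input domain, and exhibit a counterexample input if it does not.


Consider the input x=-5, y=-3.
compute: t=-2, then u=5, then (not (((-y) * (-x)) == (3 * u))) is false, then t=3, then v=1, then (k=0), then v=-15, then returns 20
compute2: t=-8, then u=11, then (not (not (((-y) * (-x)) == (3 * u)))) is false, then u=-4, then v=1, then (k=0), then v=12, then returns 16
20 != 16, so the rewrite changes behavior.
verdict: not equivalent; witness: x=-5, y=-3


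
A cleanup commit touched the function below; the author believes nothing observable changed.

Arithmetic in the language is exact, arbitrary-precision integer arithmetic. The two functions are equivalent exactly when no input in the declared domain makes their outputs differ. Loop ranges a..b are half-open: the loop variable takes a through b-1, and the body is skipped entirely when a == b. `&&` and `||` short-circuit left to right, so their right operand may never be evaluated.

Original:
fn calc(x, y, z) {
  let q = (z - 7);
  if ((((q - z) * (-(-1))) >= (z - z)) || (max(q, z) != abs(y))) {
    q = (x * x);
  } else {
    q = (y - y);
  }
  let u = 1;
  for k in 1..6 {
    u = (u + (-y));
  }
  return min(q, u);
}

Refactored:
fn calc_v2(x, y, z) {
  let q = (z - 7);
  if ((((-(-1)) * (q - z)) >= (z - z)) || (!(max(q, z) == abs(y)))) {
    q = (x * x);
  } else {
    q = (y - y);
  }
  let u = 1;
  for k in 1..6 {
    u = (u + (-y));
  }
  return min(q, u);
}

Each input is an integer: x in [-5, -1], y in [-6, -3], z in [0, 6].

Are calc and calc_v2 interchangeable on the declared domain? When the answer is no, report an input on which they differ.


Changes here: comparison usage differs; and boolean connective usage differs; the full 140-point sweep finds no disagreement.
verdict: equivalent


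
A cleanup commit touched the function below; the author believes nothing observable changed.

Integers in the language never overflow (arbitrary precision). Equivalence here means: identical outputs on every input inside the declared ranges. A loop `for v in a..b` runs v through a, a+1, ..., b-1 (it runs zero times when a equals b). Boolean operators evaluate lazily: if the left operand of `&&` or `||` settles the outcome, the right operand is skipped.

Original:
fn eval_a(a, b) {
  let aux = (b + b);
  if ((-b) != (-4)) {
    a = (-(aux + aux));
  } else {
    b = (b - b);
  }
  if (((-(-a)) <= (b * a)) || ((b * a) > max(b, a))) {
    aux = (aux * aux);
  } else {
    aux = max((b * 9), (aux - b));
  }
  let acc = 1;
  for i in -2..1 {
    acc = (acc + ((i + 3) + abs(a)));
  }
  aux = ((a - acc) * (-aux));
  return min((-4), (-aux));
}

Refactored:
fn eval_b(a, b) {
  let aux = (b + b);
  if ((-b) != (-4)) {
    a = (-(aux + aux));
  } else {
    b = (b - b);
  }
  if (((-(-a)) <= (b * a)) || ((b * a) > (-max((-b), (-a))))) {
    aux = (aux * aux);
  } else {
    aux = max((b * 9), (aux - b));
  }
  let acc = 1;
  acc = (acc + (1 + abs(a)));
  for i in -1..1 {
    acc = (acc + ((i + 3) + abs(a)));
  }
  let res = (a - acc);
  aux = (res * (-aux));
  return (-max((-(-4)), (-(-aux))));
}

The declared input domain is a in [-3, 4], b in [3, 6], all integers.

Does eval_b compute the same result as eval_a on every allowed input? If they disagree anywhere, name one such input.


Equivalent. One difference looks behavioral, but it never changes the outcome for any declared input.
Every one of the 32 inputs gives matching results.
Tracing a=-3, b=3: eval_a: aux becomes 6; next ((-b) != (-4)) evaluates to true; next a becomes -12; next (((-(-a)) <= (b * a)) || ((b * a) > max(b, a))) evaluates to false; next aux becomes 27; next acc becomes 1; next at i=-2:; next acc becomes 14; next at i=-1:; next acc becomes 28; next at i=0:; next acc becomes 43; next aux becomes 1485; next final value -1485 | eval_b: aux becomes 6; next ((-b) != (-4)) evaluates to true; next a becomes -12; next (((-(-a)) <= (b * a)) || ((b * a) > (-max((-b), (-a))))) evaluates to false; next aux becomes 27; next acc becomes 1; next acc becomes 14; next at i=-1:; next acc becomes 28; next at i=0:; next acc becomes 43; next res becomes -55; next aux becomes 1485; next final value -1485 — matching result -1485.
verdict: equivalent


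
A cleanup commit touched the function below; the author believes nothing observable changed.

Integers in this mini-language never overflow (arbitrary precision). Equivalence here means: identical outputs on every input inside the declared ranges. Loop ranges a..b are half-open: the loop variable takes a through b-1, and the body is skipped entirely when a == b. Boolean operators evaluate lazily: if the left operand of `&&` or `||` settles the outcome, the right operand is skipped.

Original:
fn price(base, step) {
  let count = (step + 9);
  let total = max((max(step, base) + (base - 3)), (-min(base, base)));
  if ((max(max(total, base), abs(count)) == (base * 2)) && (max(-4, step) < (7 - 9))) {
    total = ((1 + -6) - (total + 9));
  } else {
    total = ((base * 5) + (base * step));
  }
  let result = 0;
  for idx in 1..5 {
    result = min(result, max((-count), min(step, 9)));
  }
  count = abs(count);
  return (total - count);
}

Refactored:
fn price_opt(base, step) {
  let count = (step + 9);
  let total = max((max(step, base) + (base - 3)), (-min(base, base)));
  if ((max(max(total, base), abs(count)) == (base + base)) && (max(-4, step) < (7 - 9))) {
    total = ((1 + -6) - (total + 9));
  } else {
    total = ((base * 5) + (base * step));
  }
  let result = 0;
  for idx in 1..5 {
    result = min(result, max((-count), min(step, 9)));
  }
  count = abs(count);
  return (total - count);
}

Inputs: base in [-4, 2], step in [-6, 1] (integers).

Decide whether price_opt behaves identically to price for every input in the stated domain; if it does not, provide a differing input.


This is a faithful refactor — arithmetic usage differs; constant usage differs, but the computed results match everywhere.
Spot check at base=-1, step=-4 — price: count = 5; total = 1; ((max(max(total, base), abs(count)) == (base * 2)) && (max(-4, step) < (7 - 9))) -> false; total = -1; result = 0; [idx=1]; result = -4; [idx=2]; result = -4; [idx=3]; result = -4; [idx=4]; result = -4; count = 5; return -6. price_opt: count = 5; total = 1; ((max(max(total, base), abs(count)) == (base + base)) && (max(-4, step) < (7 - 9))) -> false; total = -1; result = 0; [idx=1]; result = -4; [idx=2]; result = -4; [idx=3]; result = -4; [idx=4]; result = -4; count = 5; return -6. Both give -6.
Checked all 56 inputs in the declared domain: the outputs agree on every one.
verdict: equivalent


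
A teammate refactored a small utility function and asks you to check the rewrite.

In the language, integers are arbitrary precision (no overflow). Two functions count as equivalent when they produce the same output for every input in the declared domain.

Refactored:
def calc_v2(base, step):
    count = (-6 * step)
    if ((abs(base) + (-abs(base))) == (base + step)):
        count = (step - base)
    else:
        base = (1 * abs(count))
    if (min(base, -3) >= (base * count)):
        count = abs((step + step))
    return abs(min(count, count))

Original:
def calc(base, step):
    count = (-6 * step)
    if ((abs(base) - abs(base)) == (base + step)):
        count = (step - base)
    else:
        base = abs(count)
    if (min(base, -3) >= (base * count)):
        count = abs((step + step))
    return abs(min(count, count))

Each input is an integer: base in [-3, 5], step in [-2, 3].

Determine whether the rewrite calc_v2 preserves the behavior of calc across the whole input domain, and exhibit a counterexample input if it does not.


Changes here: constant usage differs; arithmetic usage differs; the full 54-point sweep finds no disagreement.
verdict: equivalent


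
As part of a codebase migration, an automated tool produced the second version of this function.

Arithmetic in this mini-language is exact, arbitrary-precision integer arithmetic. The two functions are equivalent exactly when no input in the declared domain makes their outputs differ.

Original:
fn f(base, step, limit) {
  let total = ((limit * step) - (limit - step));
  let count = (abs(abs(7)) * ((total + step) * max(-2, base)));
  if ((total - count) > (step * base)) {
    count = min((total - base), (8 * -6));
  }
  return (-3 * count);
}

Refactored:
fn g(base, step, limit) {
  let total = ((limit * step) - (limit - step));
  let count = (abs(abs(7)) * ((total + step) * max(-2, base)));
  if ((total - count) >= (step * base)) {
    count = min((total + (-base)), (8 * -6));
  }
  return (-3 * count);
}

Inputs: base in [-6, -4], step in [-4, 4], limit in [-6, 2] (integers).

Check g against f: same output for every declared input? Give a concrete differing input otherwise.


Input base=-6, step=0, limit=0: 0 from f versus 144 from g.
verdict: not equivalent; witness: base=-6, step=0, limit=0


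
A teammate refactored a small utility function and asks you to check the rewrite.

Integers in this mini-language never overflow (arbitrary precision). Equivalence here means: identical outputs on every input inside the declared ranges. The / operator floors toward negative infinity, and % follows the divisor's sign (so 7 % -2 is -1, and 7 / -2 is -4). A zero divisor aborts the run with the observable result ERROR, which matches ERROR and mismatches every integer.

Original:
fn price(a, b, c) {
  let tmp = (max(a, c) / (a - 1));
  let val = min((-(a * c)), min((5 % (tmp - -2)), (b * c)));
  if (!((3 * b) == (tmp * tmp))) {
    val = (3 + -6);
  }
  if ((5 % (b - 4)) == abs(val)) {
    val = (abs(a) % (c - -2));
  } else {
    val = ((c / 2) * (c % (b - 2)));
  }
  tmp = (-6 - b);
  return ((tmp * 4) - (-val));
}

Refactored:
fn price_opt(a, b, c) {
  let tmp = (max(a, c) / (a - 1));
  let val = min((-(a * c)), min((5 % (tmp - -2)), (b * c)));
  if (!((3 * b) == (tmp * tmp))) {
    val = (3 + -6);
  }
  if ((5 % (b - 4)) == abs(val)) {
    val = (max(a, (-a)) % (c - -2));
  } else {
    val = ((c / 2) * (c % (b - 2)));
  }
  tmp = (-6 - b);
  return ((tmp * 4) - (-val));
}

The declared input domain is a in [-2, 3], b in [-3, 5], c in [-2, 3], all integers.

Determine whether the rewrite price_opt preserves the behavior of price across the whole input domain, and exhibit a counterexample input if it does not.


Differences: min/max/abs usage differs — yet all 324 inputs agree.
verdict: equivalent


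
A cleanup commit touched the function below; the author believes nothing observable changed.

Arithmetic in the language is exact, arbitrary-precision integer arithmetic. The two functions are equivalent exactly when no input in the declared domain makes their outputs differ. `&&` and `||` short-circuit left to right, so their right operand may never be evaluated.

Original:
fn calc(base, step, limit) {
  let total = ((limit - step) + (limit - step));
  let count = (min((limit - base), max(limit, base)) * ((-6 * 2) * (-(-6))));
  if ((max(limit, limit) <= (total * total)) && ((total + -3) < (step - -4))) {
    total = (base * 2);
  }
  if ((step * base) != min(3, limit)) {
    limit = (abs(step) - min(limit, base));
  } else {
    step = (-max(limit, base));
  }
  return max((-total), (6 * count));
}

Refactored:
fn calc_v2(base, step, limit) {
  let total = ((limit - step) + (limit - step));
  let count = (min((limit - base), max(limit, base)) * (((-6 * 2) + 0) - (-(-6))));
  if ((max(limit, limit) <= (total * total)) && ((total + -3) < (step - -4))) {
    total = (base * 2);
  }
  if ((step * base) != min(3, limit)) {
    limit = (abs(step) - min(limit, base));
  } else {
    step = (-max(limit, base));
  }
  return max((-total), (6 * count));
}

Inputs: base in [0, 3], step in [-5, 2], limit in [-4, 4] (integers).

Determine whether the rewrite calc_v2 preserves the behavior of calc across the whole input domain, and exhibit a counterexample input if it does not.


The rewrite breaks on base=0, step=-5, limit=-4, where the results are 1728 and 432.
calc: total=2, then count=288, then ((max(limit, limit) <= (total * total)) && ((total + -3) < (step - -4))) is false, then ((step * base) != min(3, limit)) is true, then limit=9, then returns 1728
calc_v2: total=2, then count=72, then ((max(limit, limit) <= (total * total)) && ((total + -3) < (step - -4))) is false, then ((step * base) != min(3, limit)) is true, then limit=9, then returns 432
verdict: not equivalent; witness: base=0, step=-5, limit=-4


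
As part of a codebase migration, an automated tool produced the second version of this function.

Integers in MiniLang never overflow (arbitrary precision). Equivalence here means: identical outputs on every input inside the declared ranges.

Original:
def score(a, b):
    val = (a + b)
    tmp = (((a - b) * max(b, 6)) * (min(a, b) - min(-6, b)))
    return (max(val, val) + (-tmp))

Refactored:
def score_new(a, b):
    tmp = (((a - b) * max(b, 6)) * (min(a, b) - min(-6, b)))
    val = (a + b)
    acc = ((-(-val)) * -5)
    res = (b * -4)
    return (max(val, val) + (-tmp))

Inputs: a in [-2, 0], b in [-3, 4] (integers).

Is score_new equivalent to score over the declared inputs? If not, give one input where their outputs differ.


Side by side, the visible changes include: statement counts differ, plus arithmetic usage differs, plus local variable names differ, plus constant usage differs.
Spot check at a=0, b=-1 — score: val becomes -1; next tmp becomes 30; next final value -31. score_new: tmp becomes 30; next val becomes -1; next acc becomes 5; next res becomes 4; next final value -31. Both give -31.
Across all 24 domain points the two functions coincide.
verdict: equivalent


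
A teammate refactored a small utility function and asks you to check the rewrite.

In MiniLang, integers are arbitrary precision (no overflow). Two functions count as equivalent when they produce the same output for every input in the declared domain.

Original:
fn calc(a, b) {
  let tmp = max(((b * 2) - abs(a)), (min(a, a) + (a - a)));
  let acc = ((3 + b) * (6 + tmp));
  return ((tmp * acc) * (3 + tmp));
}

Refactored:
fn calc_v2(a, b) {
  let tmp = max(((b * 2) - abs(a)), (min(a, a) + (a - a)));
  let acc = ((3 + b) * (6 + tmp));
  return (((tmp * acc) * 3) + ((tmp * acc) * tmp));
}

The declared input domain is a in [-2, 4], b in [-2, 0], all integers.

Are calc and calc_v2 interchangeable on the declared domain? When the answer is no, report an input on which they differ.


Side by side, the visible changes include: arithmetic usage differs.
One worked example (a=0, b=-2) — calc: tmp becomes 0; next acc becomes 6; next final value 0; calc_v2: tmp becomes 0; next acc becomes 6; next final value 0; agreement on 0.
Sweeping the whole domain (21 inputs) finds no disagreement.
verdict: equivalent


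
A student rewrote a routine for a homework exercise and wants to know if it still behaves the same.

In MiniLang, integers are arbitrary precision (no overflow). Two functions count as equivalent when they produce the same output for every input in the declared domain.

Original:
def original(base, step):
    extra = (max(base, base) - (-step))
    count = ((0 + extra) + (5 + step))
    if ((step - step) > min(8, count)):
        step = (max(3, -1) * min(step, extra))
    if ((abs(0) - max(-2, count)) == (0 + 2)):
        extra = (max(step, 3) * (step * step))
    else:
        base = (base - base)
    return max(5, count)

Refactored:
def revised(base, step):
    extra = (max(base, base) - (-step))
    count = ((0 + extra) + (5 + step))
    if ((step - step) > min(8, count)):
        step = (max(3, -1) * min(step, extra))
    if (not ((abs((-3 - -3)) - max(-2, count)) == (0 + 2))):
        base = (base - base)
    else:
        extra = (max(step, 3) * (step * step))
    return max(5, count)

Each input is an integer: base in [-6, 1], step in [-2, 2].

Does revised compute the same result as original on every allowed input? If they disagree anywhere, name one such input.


Side by side, the visible changes include: arithmetic usage differs, and boolean connective usage differs, and constant usage differs.
One worked example (base=-4, step=0) — original: extra becomes -4; next count becomes 1; next ((step - step) > min(8, count)) evaluates to false; next ((abs(0) - max(-2, count)) == (0 + 2)) evaluates to false; next base becomes 0; next final value 5; revised: extra becomes -4; next count becomes 1; next ((step - step) > min(8, count)) evaluates to false; next (not ((abs((-3 - -3)) - max(-2, count)) == (0 + 2))) evaluates to true; next base becomes 0; next final value 5; agreement on 5.
An exhaustive pass over the 40 declared inputs shows identical outputs.
verdict: equivalent


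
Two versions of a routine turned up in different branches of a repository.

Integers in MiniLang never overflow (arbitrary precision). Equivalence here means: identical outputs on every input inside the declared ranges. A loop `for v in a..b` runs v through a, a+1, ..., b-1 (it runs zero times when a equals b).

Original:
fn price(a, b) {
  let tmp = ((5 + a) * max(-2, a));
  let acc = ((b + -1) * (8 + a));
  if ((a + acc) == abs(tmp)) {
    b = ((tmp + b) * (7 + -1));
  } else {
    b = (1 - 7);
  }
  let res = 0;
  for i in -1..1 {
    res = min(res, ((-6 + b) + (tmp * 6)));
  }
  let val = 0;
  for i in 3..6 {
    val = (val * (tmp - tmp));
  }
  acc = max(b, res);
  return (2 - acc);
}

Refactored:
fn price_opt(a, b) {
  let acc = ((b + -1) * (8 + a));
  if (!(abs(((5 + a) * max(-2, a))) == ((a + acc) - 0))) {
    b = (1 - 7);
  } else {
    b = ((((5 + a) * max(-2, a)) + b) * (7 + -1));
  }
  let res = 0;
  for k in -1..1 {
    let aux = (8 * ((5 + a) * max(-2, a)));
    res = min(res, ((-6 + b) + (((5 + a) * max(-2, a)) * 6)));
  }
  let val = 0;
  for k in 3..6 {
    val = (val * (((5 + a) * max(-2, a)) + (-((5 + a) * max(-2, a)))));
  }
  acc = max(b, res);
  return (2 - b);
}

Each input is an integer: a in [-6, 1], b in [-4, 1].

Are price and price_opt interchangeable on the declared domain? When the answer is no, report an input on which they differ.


Try a=-6, b=-4.
price: tmp := 2 | acc := -10 | ((a + acc) == abs(tmp)): false | b := -6 | res := 0 | iter i=-1: | res := 0 | iter i=0: | res := 0 | val := 0 | iter i=3: | val := 0 | iter i=4: | val := 0 | iter i=5: | val := 0 | acc := 0 | result 2
price_opt: acc := -10 | (!(abs(((5 + a) * max(-2, a))) == ((a + acc) - 0))): true | b := -6 | res := 0 | iter k=-1: | aux := 16 | res := 0 | iter k=0: | aux := 16 | res := 0 | val := 0 | iter k=3: | val := 0 | iter k=4: | val := 0 | iter k=5: | val := 0 | acc := 0 | result 8
2 and 8 differ, so these are not the same function on this domain.
verdict: not equivalent; witness: a=-6, b=-4


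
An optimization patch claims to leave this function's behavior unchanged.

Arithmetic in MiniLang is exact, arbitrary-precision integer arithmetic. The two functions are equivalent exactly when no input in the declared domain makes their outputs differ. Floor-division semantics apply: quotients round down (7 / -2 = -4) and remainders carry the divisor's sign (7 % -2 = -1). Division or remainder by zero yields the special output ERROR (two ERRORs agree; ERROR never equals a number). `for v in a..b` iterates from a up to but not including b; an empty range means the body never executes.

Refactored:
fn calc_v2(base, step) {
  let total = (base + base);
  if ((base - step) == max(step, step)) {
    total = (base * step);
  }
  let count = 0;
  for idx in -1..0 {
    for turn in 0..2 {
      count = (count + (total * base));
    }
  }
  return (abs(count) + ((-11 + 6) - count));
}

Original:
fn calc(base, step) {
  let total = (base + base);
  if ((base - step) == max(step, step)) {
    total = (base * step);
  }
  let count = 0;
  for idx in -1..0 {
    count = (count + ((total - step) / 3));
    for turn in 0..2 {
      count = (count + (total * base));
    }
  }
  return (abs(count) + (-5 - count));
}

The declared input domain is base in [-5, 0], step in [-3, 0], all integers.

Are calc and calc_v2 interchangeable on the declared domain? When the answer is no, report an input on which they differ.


There is a counterexample at base=-4, step=-2: 117 on one side, 123 on the other.
calc: total := -8 | ((base - step) == max(step, step)): true | total := 8 | count := 0 | iter idx=-1: | count := 3 | iter turn=0: | count := -29 | iter turn=1: | count := -61 | result 117
calc_v2: total := -8 | ((base - step) == max(step, step)): true | total := 8 | count := 0 | iter idx=-1: | iter turn=0: | count := -32 | iter turn=1: | count := -64 | result 123
verdict: not equivalent; witness: base=-4, step=-2


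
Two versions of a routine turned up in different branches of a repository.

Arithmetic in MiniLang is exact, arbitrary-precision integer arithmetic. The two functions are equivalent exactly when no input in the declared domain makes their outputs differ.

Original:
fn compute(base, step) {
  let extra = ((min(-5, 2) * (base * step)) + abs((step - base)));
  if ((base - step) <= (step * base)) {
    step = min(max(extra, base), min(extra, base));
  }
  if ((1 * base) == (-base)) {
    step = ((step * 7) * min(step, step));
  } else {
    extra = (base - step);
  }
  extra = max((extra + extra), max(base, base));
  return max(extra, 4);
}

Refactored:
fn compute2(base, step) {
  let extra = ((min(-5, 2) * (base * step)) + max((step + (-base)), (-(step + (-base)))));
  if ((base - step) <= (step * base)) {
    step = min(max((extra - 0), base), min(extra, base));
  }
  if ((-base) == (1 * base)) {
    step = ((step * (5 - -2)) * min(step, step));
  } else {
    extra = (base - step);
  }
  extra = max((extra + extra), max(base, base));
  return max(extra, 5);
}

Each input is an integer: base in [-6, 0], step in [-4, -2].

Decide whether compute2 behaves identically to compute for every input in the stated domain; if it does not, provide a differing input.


These are not equivalent — on base=0, step=-2 the outputs split (4 vs 5).
compute: extra=2, then ((base - step) <= (step * base)) is false, then ((1 * base) == (-base)) is true, then step=28, then extra=4, then returns 4
compute2: extra=2, then ((base - step) <= (step * base)) is false, then ((-base) == (1 * base)) is true, then step=28, then extra=4, then returns 5
verdict: not equivalent; witness: base=0, step=-2


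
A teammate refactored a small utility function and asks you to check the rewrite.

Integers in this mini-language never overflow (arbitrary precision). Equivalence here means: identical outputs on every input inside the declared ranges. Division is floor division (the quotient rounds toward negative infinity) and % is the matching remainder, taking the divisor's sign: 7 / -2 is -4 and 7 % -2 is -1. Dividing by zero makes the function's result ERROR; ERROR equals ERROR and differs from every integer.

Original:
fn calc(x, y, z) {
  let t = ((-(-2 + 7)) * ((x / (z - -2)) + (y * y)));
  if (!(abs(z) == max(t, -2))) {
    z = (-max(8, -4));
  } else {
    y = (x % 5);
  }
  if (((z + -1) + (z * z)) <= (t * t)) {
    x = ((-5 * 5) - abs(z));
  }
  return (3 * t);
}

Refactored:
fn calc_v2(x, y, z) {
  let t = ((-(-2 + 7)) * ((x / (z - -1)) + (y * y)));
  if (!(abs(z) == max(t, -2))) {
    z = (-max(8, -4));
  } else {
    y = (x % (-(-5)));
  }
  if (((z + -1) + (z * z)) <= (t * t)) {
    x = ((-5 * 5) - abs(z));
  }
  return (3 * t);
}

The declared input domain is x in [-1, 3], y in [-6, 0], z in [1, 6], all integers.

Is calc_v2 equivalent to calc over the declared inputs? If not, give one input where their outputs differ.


Evaluate both at x=2, y=-6, z=1.
calc: t=-180, then (!(abs(z) == max(t, -2))) is true, then z=-8, then (((z + -1) + (z * z)) <= (t * t)) is true, then x=-33, then returns -540
calc_v2: t=-185, then (!(abs(z) == max(t, -2))) is true, then z=-8, then (((z + -1) + (z * z)) <= (t * t)) is true, then x=-33, then returns -555
-540 vs -555 — the two versions disagree here.
verdict: not equivalent; witness: x=2, y=-6, z=1


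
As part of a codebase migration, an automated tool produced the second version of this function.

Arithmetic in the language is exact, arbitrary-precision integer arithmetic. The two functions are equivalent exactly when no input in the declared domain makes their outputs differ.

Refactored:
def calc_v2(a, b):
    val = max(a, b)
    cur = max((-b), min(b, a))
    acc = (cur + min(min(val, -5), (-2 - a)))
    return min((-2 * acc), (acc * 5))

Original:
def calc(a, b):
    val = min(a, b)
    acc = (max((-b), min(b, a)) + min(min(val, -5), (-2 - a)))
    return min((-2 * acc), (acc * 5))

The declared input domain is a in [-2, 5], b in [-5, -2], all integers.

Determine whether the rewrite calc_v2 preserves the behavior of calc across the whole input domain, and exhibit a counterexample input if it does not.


The edit looks behavioral (`min(a, b)` became `max(a, b)`), but over these ranges it never changes the outcome.
Spot check at a=0, b=-2 — calc: val=-2, then acc=-3, then returns -15. calc_v2: val=0, then cur=2, then acc=-3, then returns -15. Both give -15.
Every one of the 32 inputs gives matching results.
verdict: equivalent


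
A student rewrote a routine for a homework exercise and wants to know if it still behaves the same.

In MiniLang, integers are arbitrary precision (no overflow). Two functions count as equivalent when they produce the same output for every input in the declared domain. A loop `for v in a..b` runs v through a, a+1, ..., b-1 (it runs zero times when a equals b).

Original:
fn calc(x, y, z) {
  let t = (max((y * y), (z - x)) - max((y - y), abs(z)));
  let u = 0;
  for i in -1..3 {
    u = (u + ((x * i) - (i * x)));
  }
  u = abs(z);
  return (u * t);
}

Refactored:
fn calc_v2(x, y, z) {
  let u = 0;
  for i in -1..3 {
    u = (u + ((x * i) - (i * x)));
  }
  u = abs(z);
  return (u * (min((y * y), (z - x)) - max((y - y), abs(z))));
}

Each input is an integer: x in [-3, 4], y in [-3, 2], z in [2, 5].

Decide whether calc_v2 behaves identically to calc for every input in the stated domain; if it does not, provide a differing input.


Evaluate both at x=-3, y=-3, z=2.
calc: t becomes 7; next u becomes 0; next at i=-1:; next u becomes 0; next at i=0:; next u becomes 0; next at i=1:; next u becomes 0; next at i=2:; next u becomes 0; next u becomes 2; next final value 14
calc_v2: u becomes 0; next at i=-1:; next u becomes 0; next at i=0:; next u becomes 0; next at i=1:; next u becomes 0; next at i=2:; next u becomes 0; next u becomes 2; next final value 6
14 against 6: the behavior changed.
verdict: not equivalent; witness: x=-3, y=-3, z=2


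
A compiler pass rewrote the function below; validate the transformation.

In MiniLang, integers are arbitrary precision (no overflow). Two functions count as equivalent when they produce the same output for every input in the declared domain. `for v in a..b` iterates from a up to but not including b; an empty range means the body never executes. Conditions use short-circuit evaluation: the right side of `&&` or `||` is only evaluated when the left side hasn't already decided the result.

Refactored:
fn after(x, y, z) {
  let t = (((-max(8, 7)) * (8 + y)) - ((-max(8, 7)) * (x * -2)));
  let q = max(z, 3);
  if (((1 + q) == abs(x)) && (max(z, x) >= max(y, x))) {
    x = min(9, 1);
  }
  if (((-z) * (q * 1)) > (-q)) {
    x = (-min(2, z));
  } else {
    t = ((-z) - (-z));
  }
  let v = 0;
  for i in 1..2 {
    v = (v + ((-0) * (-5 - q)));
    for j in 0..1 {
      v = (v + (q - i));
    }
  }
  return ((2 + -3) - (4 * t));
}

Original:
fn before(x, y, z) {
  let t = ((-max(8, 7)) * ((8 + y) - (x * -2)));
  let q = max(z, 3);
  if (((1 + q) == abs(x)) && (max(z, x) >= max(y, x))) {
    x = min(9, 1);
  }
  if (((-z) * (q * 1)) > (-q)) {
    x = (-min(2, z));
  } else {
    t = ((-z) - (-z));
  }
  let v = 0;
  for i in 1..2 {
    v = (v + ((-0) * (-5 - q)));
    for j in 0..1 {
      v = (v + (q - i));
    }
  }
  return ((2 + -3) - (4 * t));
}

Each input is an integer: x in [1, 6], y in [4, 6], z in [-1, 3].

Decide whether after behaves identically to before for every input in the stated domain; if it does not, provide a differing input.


Differences: constant usage differs, plus min/max/abs usage differs, plus arithmetic usage differs — yet all 90 inputs agree.
verdict: equivalent


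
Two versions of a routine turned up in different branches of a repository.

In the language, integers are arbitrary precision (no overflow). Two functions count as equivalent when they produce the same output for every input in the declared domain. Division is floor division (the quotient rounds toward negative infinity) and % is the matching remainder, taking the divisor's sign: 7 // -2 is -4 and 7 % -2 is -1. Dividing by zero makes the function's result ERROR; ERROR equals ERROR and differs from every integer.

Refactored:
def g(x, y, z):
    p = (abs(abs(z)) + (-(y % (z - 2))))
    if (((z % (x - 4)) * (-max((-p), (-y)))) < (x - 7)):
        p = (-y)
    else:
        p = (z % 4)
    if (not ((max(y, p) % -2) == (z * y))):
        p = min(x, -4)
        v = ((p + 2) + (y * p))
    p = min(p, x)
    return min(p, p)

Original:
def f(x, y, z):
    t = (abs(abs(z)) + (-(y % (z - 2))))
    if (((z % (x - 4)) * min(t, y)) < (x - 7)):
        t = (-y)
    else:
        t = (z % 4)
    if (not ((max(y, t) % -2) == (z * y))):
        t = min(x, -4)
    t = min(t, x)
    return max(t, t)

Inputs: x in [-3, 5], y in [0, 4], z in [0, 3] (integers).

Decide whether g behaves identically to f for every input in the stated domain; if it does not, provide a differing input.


Whatever the rewrite altered, no input in the stated domain can expose a difference.
One worked example (x=-1, y=3, z=3) — f: t := 3 | (((z % (x - 4)) * min(t, y)) < (x - 7)): false | t := 3 | (not ((max(y, t) % -2) == (z * y))): true | t := -4 | t := -4 | result -4; g: p := 3 | (((z % (x - 4)) * (-max((-p), (-y)))) < (x - 7)): false | p := 3 | (not ((max(y, p) % -2) == (z * y))): true | p := -4 | v := -14 | p := -4 | result -4; agreement on -4.
An exhaustive pass over the 180 declared inputs shows identical outputs.
verdict: equivalent


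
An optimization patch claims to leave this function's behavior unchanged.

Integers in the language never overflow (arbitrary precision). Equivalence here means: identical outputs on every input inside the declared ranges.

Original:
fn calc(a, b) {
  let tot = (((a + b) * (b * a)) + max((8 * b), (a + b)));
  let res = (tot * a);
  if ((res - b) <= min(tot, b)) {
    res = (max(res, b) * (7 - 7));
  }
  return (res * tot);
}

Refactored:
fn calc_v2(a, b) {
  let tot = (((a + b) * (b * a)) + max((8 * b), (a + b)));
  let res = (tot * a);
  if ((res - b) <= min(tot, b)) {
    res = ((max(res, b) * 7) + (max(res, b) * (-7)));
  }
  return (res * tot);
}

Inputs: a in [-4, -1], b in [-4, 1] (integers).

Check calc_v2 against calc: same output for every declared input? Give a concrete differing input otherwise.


Comparing the listings, the differences include: arithmetic usage differs; min/max/abs usage differs.
Tracing a=-2, b=-4: calc: tot = -54; res = 108; ((res - b) <= min(tot, b)) -> false; return -5832 | calc_v2: tot = -54; res = 108; ((res - b) <= min(tot, b)) -> false; return -5832 — matching result -5832.
Across all 24 domain points the two functions coincide.
verdict: equivalent


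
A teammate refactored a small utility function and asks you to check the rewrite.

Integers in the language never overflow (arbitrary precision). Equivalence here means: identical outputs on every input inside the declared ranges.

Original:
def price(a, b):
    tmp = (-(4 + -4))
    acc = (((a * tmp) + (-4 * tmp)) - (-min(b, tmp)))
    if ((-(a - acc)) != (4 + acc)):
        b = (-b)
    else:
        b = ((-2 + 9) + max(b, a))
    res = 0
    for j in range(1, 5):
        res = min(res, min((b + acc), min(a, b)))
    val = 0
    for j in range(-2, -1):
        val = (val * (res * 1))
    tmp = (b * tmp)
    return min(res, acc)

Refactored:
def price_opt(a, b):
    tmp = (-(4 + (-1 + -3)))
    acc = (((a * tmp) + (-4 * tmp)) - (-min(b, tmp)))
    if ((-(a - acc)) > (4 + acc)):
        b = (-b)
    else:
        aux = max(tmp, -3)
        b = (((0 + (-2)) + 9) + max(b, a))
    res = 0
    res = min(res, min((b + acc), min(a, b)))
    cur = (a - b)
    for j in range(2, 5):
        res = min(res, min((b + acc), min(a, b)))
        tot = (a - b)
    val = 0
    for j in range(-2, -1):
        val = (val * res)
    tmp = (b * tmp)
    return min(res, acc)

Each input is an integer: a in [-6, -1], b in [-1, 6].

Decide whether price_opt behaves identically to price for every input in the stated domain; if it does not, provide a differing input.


These are not equivalent — on a=-3, b=4 the outputs split (-4 vs -3).
price: tmp becomes 0; next acc becomes 0; next ((-(a - acc)) != (4 + acc)) evaluates to true; next b becomes -4; next res becomes 0; next at j=1:; next res becomes -4; next at j=2:; next res becomes -4; next at j=3:; next res becomes -4; next at j=4:; next res becomes -4; next val becomes 0; next at j=-2:; next val becomes 0; next tmp becomes 0; next final value -4
price_opt: tmp becomes 0; next acc becomes 0; next ((-(a - acc)) > (4 + acc)) evaluates to false; next aux becomes 0; next b becomes 11; next res becomes 0; next res becomes -3; next cur becomes -14; next at j=2:; next res becomes -3; next tot becomes -14; next at j=3:; next res becomes -3; next tot becomes -14; next at j=4:; next res becomes -3; next tot becomes -14; next val becomes 0; next at j=-2:; next val becomes 0; next tmp becomes 0; next final value -3
verdict: not equivalent; witness: a=-3, b=4


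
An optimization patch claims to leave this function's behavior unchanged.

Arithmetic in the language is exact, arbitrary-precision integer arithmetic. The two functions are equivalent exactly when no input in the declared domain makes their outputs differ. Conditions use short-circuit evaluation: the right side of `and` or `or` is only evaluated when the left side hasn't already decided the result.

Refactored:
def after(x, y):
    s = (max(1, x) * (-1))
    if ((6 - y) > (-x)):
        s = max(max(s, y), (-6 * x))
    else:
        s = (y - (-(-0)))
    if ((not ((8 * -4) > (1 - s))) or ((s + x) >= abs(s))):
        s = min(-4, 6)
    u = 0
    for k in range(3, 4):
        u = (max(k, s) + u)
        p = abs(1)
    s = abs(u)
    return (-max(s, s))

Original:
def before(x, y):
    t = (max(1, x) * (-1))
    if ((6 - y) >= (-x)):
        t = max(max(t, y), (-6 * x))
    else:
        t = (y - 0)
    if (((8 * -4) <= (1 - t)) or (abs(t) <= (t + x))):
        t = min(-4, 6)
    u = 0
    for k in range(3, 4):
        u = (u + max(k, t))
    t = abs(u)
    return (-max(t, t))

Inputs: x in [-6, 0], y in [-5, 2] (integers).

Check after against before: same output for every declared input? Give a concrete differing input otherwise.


There is a counterexample at x=-6, y=0: -36 on one side, -3 on the other.
before: t = -1; ((6 - y) >= (-x)) -> true; t = 36; (((8 * -4) <= (1 - t)) or (abs(t) <= (t + x))) -> false; u = 0; [k=3]; u = 36; t = 36; return -36
after: s = -1; ((6 - y) > (-x)) -> false; s = 0; ((not ((8 * -4) > (1 - s))) or ((s + x) >= abs(s))) -> true; s = -4; u = 0; [k=3]; u = 3; p = 1; s = 3; return -3
verdict: not equivalent; witness: x=-6, y=0
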